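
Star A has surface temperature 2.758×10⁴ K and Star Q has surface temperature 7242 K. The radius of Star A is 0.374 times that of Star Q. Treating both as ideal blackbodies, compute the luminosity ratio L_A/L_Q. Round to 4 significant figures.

L ∝ R²T⁴, so L_A/L_Q = (R_A/R_Q)²(T_A/T_Q)⁴ = (0.374)² × (2.758×10⁴/7242)⁴ = 0.139876 × 210.350 = 29.42.

L_A/L_Q ≈ 29.42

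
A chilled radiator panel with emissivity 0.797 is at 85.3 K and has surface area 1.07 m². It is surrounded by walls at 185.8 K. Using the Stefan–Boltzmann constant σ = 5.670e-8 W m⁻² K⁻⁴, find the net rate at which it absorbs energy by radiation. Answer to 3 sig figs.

Net gain ≈ 55.1 W

Area A = 1.07 m².
Net radiated power P_net = εσA(T⁴ − T₀⁴) = 0.797×5.670×10⁻⁸×1.07×(85.3⁴ − 185.8⁴).
T⁴ − T₀⁴ = 5.29415×10⁷ − 1.19174×10⁹ = -1.13880×10⁹ K⁴, so P_net = -55.1 W — negative, meaning a net gain of 55.1 W.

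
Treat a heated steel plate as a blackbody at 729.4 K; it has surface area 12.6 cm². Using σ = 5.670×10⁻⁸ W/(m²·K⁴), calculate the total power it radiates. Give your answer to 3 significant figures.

Area A = 12.6 cm² = 1.26×10⁻³ m².
P = σAT⁴ = 5.670×10⁻⁸ × 1.26×10⁻³ × (729.4)⁴ = 20.2 W.

P ≈ 20.2 W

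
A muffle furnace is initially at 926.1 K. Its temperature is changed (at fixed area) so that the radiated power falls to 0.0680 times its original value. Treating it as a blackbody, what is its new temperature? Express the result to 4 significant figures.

T₂ ≈ 472.9 K

P ∝ T⁴, so T₂/T₁ = (P₂/P₁)^(1/4) = (0.0680)^(1/4) = 0.510655.
T₂ = 926.1 × 0.510655 = 472.9 K.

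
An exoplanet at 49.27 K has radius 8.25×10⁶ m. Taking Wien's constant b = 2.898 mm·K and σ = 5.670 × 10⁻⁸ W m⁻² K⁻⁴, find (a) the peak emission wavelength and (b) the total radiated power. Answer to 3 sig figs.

(a) λ_max = b/T = 2.898×10⁻³/49.27 = 5.882×10⁻⁵ m = 58.8 μm.
Surface area A = 4πR² = 4π(8.25×10⁶ m)² = 8.55299×10¹⁴ m².
(b) P = σAT⁴ = 5.670×10⁻⁸×8.55299×10¹⁴×(49.27)⁴ = 2.86×10¹⁴ W.

λ_max ≈ 58.8 μm; P ≈ 2.86×10¹⁴ W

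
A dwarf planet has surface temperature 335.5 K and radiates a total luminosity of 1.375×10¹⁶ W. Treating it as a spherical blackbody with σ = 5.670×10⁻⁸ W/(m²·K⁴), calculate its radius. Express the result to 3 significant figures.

L = 4πR²σT⁴ ⇒ R = √(L/(4πσT⁴)).
σT⁴ = 718.378 W/m², so R = √(1.375×10¹⁶/(4π×718.378)) = 1.23×10⁶ m.

R ≈ 1.23×10⁶ m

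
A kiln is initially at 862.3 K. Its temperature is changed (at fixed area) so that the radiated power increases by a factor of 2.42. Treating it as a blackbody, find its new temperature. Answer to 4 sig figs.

P ∝ T⁴, so T₂/T₁ = (P₂/P₁)^(1/4) = (2.42)^(1/4) = 1.24725.
T₂ = 862.3 × 1.24725 = 1076 K.

T₂ ≈ 1076 K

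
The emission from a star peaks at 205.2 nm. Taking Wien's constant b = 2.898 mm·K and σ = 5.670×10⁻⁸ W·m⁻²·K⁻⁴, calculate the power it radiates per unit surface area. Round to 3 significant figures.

Wien's law: T = b/λ_max = 2.898×10⁻³/2.052×10⁻⁷ = 14122.8 K.
Then I = σT⁴ = 5.670×10⁻⁸×(14122.8)⁴ = 2.26×10⁹ W/m².

I ≈ 2.26×10⁹ W/m²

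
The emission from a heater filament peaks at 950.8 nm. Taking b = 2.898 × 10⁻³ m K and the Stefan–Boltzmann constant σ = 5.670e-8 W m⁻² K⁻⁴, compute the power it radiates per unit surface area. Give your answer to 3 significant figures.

Wien's law: T = b/λ_max = 2.898×10⁻³/9.508×10⁻⁷ = 3047.96 K.
Then I = σT⁴ = 5.670×10⁻⁸×(3047.96)⁴ = 4.89×10⁶ W/m².

I ≈ 4.89×10⁶ W/m²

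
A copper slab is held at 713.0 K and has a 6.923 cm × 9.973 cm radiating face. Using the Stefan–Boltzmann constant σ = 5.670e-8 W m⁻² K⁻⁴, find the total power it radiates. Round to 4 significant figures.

P ≈ 101.2 W

Area A = 0.06923 × 0.09973 = 6.90431×10⁻³ m².
P = σAT⁴ = 5.670×10⁻⁸ × 6.90431×10⁻³ × (713.0)⁴ = 101.2 W.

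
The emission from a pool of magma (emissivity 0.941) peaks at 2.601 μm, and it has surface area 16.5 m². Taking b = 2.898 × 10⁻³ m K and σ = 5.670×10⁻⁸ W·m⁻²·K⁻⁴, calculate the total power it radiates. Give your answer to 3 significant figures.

P ≈ 1.36×10⁶ W

Wien's law: T = b/λ_max = 2.898×10⁻³/2.601×10⁻⁶ = 1114.19 K.
Area A = 16.5 m².
Then P = εσAT⁴ = 0.941×5.670×10⁻⁸×16.5×(1114.19)⁴ = 1.36×10⁶ W.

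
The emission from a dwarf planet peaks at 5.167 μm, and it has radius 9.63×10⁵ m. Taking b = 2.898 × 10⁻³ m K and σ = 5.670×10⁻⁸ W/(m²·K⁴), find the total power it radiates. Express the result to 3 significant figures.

Wien's law: T = b/λ_max = 2.898×10⁻³/5.167×10⁻⁶ = 560.867 K.
Surface area A = 4πR² = 4π(9.63×10⁵ m)² = 1.16537×10¹³ m².
Then P = σAT⁴ = 5.670×10⁻⁸×1.16537×10¹³×(560.867)⁴ = 6.54×10¹⁶ W.

P ≈ 6.54×10¹⁶ W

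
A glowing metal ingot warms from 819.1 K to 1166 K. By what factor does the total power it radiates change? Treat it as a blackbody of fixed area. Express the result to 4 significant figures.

P₂/P₁ ≈ 4.106

P ∝ T⁴, so P₂/P₁ = (T₂/T₁)⁴ = (1166/819.1)⁴ = (1.42351)⁴ = 4.106.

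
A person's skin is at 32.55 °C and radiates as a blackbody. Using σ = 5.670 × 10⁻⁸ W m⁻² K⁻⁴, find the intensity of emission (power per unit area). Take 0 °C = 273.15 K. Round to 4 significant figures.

I ≈ 495.2 W/m²

T = 32.55 °C + 273.15 = 305.70 K.
Stefan–Boltzmann: I = σT⁴ = 5.670×10⁻⁸ × (305.70)⁴ = 495.2 W/m².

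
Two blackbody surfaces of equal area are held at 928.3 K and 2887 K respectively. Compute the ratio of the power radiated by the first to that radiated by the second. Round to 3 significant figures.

With equal areas, P₁/P₂ = (T₁/T₂)⁴ = (928.3/2887)⁴ = 0.0107.

P₁/P₂ ≈ 0.0107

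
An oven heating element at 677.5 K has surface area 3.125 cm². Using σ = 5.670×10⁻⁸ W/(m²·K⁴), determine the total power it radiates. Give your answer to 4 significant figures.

Area A = 3.125 cm² = 3.125×10⁻⁴ m².
P = σAT⁴ = 5.670×10⁻⁸ × 3.125×10⁻⁴ × (677.5)⁴ = 3.733 W.

P ≈ 3.733 W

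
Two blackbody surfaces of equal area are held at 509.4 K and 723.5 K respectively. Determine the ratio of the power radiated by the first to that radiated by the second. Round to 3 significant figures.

P₁/P₂ ≈ 0.246

With equal areas, P₁/P₂ = (T₁/T₂)⁴ = (509.4/723.5)⁴ = 0.246.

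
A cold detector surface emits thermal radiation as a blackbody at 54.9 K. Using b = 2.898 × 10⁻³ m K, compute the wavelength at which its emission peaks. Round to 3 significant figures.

λ_max ≈ 52.8 μm

Wien's displacement law: λ_max = b/T = (2.898×10⁻³ m·K)/(54.9 K) = 5.279×10⁻⁵ m.
That is 52.8 μm, in the infrared range.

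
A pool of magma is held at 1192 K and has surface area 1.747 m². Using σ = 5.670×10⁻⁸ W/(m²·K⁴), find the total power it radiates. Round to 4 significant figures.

Area A = 1.747 m².
P = σAT⁴ = 5.670×10⁻⁸ × 1.747 × (1192)⁴ = 2.000×10⁵ W.

P ≈ 2.000×10⁵ W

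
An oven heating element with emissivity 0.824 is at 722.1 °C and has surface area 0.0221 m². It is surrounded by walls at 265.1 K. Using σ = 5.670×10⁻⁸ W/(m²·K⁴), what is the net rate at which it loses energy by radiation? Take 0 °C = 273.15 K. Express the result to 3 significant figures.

Net loss ≈ 1.01×10³ W

T = 722.1 °C + 273.15 = 995.25 K.
Area A = 0.0221 m².
Net radiated power P_net = εσA(T⁴ − T₀⁴) = 0.824×5.670×10⁻⁸×0.0221×(995.25⁴ − 265.1⁴).
T⁴ − T₀⁴ = 9.81135×10¹¹ − 4.93900×10⁹ = 9.76196×10¹¹ K⁴, so P_net = 1.01×10³ W.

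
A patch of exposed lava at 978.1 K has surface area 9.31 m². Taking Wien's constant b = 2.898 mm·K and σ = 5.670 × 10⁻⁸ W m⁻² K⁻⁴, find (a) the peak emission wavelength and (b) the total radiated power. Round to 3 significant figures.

λ_max ≈ 2.96 μm; P ≈ 4.83×10⁵ W

(a) λ_max = b/T = 2.898×10⁻³/978.1 = 2.963×10⁻⁶ m = 2.96 μm.
Area A = 9.31 m².
(b) P = σAT⁴ = 5.670×10⁻⁸×9.31×(978.1)⁴ = 4.83×10⁵ W.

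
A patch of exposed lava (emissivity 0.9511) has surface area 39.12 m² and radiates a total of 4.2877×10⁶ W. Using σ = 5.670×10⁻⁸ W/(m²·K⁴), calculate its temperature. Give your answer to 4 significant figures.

Area A = 39.12 m².
P = εσAT⁴ ⇒ T = (P/(εσA))^(1/4) = (4.2877×10⁶/(0.9511×5.670×10⁻⁸×39.12))^(1/4) = 1194 K.

T ≈ 1194 K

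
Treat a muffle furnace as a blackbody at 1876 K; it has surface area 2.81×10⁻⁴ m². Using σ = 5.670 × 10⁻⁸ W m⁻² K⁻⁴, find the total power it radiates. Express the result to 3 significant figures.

P ≈ 197 W

Area A = 2.81×10⁻⁴ m².
P = σAT⁴ = 5.670×10⁻⁸ × 2.81×10⁻⁴ × (1876)⁴ = 197 W.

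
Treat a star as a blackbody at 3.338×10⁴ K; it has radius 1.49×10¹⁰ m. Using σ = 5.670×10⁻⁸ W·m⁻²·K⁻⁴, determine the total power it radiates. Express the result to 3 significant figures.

P ≈ 1.96×10³² W

Surface area A = 4πR² = 4π(1.49×10¹⁰ m)² = 2.78986×10²¹ m².
P = σAT⁴ = 5.670×10⁻⁸ × 2.78986×10²¹ × (3.338×10⁴)⁴ = 1.96×10³² W.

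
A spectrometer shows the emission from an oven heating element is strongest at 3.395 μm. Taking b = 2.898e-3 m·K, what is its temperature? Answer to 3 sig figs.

Wien's law gives T = b/λ_max = (2.898×10⁻³ m·K)/(3.395×10⁻⁶ m) = 854 K.

T ≈ 854 K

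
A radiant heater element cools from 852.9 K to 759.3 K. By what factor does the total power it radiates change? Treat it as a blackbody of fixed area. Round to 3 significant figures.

P ∝ T⁴, so P₂/P₁ = (T₂/T₁)⁴ = (759.3/852.9)⁴ = (0.890257)⁴ = 0.628.

P₂/P₁ ≈ 0.628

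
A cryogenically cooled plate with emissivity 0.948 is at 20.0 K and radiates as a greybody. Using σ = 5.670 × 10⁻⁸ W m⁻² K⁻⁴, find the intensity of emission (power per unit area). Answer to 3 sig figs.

I ≈ 8.60×10⁻³ W/m²

Stefan–Boltzmann: I = εσT⁴ = 0.948 × 5.670×10⁻⁸ × (20.0)⁴ = 8.60×10⁻³ W/m².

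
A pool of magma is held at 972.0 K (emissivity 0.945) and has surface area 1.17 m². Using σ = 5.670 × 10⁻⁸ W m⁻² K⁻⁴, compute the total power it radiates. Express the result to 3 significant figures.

Area A = 1.17 m².
P = εσAT⁴ = 0.945 × 5.670×10⁻⁸ × 1.17 × (972.0)⁴ = 5.60×10⁴ W.

P ≈ 5.60×10⁴ W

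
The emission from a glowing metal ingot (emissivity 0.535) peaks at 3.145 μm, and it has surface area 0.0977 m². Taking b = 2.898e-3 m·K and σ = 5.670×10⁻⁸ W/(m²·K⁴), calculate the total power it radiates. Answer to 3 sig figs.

Wien's law: T = b/λ_max = 2.898×10⁻³/3.145×10⁻⁶ = 921.463 K.
Area A = 0.0977 m².
Then P = εσAT⁴ = 0.535×5.670×10⁻⁸×0.0977×(921.463)⁴ = 2.14×10³ W.

P ≈ 2.14×10³ W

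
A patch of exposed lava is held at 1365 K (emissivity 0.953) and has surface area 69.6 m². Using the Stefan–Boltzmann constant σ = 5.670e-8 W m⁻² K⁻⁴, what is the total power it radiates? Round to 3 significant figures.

P ≈ 1.31×10⁷ W

Area A = 69.6 m².
P = εσAT⁴ = 0.953 × 5.670×10⁻⁸ × 69.6 × (1365)⁴ = 1.31×10⁷ W.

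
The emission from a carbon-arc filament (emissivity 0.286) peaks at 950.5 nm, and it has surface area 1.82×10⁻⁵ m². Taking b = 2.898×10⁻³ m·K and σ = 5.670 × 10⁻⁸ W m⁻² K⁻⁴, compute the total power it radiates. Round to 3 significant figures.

Wien's law: T = b/λ_max = 2.898×10⁻³/9.505×10⁻⁷ = 3048.92 K.
Area A = 1.82×10⁻⁵ m².
Then P = εσAT⁴ = 0.286×5.670×10⁻⁸×1.82×10⁻⁵×(3048.92)⁴ = 25.5 W.

P ≈ 25.5 W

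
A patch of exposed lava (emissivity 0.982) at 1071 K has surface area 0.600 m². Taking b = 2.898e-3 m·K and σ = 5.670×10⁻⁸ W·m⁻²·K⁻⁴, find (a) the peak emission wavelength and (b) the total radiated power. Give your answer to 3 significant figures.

λ_max ≈ 2.71 μm; P ≈ 4.40×10⁴ W

(a) λ_max = b/T = 2.898×10⁻³/1071 = 2.706×10⁻⁶ m = 2.71 μm.
Area A = 0.600 m².
(b) P = εσAT⁴ = 0.982×5.670×10⁻⁸×0.600×(1071)⁴ = 4.40×10⁴ W.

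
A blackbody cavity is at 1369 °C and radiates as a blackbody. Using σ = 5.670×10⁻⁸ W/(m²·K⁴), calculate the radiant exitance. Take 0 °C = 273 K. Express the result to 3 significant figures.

I ≈ 4.12×10⁵ W/m²

T = 1369 °C + 273 = 1642 K.
Stefan–Boltzmann: I = σT⁴ = 5.670×10⁻⁸ × (1642)⁴ = 4.12×10⁵ W/m².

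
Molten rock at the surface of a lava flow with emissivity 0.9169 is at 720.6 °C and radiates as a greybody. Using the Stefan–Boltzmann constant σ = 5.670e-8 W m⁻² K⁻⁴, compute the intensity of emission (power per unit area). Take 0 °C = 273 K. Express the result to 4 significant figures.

I ≈ 5.067×10⁴ W/m²

T = 720.6 °C + 273 = 993.6 K.
Stefan–Boltzmann: I = εσT⁴ = 0.9169 × 5.670×10⁻⁸ × (993.6)⁴ = 5.067×10⁴ W/m².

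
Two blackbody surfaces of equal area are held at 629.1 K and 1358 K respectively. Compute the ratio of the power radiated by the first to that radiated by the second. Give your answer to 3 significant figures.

With equal areas, P₁/P₂ = (T₁/T₂)⁴ = (629.1/1358)⁴ = 0.0461.

P₁/P₂ ≈ 0.0461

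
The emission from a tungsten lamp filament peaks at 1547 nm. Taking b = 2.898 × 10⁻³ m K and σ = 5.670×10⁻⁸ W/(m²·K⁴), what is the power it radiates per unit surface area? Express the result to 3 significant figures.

Wien's law: T = b/λ_max = 2.898×10⁻³/1.547×10⁻⁶ = 1873.30 K.
Then I = σT⁴ = 5.670×10⁻⁸×(1873.30)⁴ = 6.98×10⁵ W/m².

I ≈ 6.98×10⁵ W/m²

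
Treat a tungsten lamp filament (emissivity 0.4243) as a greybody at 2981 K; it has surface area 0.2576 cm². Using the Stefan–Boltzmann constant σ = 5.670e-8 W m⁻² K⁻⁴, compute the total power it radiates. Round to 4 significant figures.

P ≈ 48.94 W

Area A = 0.2576 cm² = 2.576×10⁻⁵ m².
P = εσAT⁴ = 0.4243 × 5.670×10⁻⁸ × 2.576×10⁻⁵ × (2981)⁴ = 48.94 W.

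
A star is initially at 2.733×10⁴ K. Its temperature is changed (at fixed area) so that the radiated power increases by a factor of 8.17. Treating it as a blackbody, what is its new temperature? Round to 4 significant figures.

T₂ ≈ 4.621×10⁴ K

P ∝ T⁴, so T₂/T₁ = (P₂/P₁)^(1/4) = (8.17)^(1/4) = 1.69066.
T₂ = 2.733×10⁴ × 1.69066 = 4.621×10⁴ K.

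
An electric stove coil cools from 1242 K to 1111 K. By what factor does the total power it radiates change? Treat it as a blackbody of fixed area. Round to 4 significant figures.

P ∝ T⁴, so P₂/P₁ = (T₂/T₁)⁴ = (1111/1242)⁴ = (0.894525)⁴ = 0.6403.

P₂/P₁ ≈ 0.6403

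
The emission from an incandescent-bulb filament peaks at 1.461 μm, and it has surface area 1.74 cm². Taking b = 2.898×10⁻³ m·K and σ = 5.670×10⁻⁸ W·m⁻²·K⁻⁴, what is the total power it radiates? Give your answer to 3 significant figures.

Wien's law: T = b/λ_max = 2.898×10⁻³/1.461×10⁻⁶ = 1983.57 K.
Area A = 1.74 cm² = 1.74×10⁻⁴ m².
Then P = σAT⁴ = 5.670×10⁻⁸×1.74×10⁻⁴×(1983.57)⁴ = 153 W.

P ≈ 153 W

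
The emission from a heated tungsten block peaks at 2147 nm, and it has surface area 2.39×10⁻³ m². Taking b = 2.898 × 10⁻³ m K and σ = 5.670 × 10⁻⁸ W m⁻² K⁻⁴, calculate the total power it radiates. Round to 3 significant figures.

P ≈ 450 W

Wien's law: T = b/λ_max = 2.898×10⁻³/2.147×10⁻⁶ = 1349.79 K.
Area A = 2.39×10⁻³ m².
Then P = σAT⁴ = 5.670×10⁻⁸×2.39×10⁻³×(1349.79)⁴ = 450 W.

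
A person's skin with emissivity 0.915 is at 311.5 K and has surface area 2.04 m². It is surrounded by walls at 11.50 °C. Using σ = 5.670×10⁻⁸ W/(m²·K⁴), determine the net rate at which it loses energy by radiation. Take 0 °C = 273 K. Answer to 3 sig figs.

Surroundings: T = 11.50 °C + 273 = 284.50 K.
Area A = 2.04 m².
Net radiated power P_net = εσA(T⁴ − T₀⁴) = 0.915×5.670×10⁻⁸×2.04×(311.5⁴ − 284.50⁴).
T⁴ − T₀⁴ = 9.41526×10⁹ − 6.55132×10⁹ = 2.86394×10⁹ K⁴, so P_net = 303 W.

Net loss ≈ 303 W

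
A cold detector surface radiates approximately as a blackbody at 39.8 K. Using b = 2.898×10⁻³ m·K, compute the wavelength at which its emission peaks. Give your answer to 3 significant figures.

λ_max ≈ 72.8 μm

Wien's displacement law: λ_max = b/T = (2.898×10⁻³ m·K)/(39.8 K) = 7.281×10⁻⁵ m.
That is 72.8 μm, in the infrared range.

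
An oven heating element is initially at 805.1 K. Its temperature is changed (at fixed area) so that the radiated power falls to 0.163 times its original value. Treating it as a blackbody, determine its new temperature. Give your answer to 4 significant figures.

T₂ ≈ 511.6 K

P ∝ T⁴, so T₂/T₁ = (P₂/P₁)^(1/4) = (0.163)^(1/4) = 0.635400.
T₂ = 805.1 × 0.635400 = 511.6 K.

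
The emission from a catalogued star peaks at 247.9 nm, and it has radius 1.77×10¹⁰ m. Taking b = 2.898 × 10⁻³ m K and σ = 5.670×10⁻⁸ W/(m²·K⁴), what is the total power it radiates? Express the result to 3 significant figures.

Wien's law: T = b/λ_max = 2.898×10⁻³/2.479×10⁻⁷ = 11690.2 K.
Surface area A = 4πR² = 4π(1.77×10¹⁰ m)² = 3.93692×10²¹ m².
Then P = σAT⁴ = 5.670×10⁻⁸×3.93692×10²¹×(11690.2)⁴ = 4.17×10³⁰ W.

P ≈ 4.17×10³⁰ W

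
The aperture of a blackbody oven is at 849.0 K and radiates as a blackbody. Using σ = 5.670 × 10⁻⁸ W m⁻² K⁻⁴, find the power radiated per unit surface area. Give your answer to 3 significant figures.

I ≈ 2.95×10⁴ W/m²

Stefan–Boltzmann: I = σT⁴ = 5.670×10⁻⁸ × (849.0)⁴ = 2.95×10⁴ W/m².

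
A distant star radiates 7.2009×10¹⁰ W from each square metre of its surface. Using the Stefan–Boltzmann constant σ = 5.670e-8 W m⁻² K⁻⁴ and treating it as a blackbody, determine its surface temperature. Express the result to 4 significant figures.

T ≈ 3.357×10⁴ K

I = σT⁴, so T = (I/σ)^(1/4) = (7.2009×10¹⁰/(5.670×10⁻⁸))^(1/4) = 3.357×10⁴ K.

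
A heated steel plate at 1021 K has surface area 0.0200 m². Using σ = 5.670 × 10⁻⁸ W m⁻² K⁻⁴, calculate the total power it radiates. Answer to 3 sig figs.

Area A = 0.0200 m².
P = σAT⁴ = 5.670×10⁻⁸ × 0.0200 × (1021)⁴ = 1.23×10³ W.

P ≈ 1.23×10³ W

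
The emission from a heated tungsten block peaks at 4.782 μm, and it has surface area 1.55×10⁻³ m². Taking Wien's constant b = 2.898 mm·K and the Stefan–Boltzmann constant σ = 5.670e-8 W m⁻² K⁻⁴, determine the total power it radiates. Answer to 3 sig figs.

P ≈ 11.9 W

Wien's law: T = b/λ_max = 2.898×10⁻³/4.782×10⁻⁶ = 606.023 K.
Area A = 1.55×10⁻³ m².
Then P = σAT⁴ = 5.670×10⁻⁸×1.55×10⁻³×(606.023)⁴ = 11.9 W.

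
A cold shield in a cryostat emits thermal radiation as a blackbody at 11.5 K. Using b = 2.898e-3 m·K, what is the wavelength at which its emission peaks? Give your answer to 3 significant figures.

Wien's displacement law: λ_max = b/T = (2.898×10⁻³ m·K)/(11.5 K) = 2.520×10⁻⁴ m.
That is 0.252 mm, in the infrared range.

λ_max ≈ 0.252 mm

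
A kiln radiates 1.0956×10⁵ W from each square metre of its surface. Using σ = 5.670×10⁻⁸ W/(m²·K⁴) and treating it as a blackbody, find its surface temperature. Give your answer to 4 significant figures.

T ≈ 1179 K

I = σT⁴, so T = (I/σ)^(1/4) = (1.0956×10⁵/(5.670×10⁻⁸))^(1/4) = 1179 K.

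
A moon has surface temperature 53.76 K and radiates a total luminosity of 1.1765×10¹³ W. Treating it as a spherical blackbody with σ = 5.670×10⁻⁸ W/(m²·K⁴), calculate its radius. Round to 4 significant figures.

R ≈ 1.406×10⁶ m

L = 4πR²σT⁴ ⇒ R = √(L/(4πσT⁴)).
σT⁴ = 0.473609 W/m², so R = √(1.1765×10¹³/(4π×0.473609)) = 1.406×10⁶ m.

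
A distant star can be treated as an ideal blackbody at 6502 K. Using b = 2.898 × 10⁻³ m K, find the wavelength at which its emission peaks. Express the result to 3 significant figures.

Wien's displacement law: λ_max = b/T = (2.898×10⁻³ m·K)/(6502 K) = 4.457×10⁻⁷ m.
That is 0.446 μm, in the visible range.

λ_max ≈ 0.446 μm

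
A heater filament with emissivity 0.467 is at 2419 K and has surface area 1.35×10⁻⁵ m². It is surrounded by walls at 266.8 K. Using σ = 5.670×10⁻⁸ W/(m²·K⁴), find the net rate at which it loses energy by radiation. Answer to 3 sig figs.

Area A = 1.35×10⁻⁵ m².
Net radiated power P_net = εσA(T⁴ − T₀⁴) = 0.467×5.670×10⁻⁸×1.35×10⁻⁵×(2419⁴ − 266.8⁴).
T⁴ − T₀⁴ = 3.42408×10¹³ − 5.06691×10⁹ = 3.42357×10¹³ K⁴, so P_net = 12.2 W.

Net loss ≈ 12.2 W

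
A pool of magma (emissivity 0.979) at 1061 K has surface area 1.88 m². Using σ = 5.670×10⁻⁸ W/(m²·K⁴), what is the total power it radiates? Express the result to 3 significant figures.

P ≈ 1.32×10⁵ W

Area A = 1.88 m².
P = εσAT⁴ = 0.979 × 5.670×10⁻⁸ × 1.88 × (1061)⁴ = 1.32×10⁵ W.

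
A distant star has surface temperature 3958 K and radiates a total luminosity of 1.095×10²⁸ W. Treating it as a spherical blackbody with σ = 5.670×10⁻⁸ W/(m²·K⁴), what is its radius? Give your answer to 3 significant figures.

L = 4πR²σT⁴ ⇒ R = √(L/(4πσT⁴)).
σT⁴ = 1.39151×10⁷ W/m², so R = √(1.095×10²⁸/(4π×1.39151×10⁷)) = 7.91×10⁹ m.

R ≈ 7.91×10⁹ m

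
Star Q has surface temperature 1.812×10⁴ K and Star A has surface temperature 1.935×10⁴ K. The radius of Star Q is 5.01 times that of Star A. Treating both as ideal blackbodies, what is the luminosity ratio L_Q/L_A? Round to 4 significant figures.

L_Q/L_A ≈ 19.30

L ∝ R²T⁴, so L_Q/L_A = (R_Q/R_A)²(T_Q/T_A)⁴ = (5.01)² × (1.812×10⁴/1.935×10⁴)⁴ = 25.1001 × 0.768969 = 19.30.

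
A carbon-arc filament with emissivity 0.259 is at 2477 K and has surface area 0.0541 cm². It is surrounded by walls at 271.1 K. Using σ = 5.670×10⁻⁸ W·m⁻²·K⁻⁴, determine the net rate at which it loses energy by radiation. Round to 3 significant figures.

Net loss ≈ 2.99 W

Area A = 0.0541 cm² = 5.41×10⁻⁶ m².
Net radiated power P_net = εσA(T⁴ − T₀⁴) = 0.259×5.670×10⁻⁸×5.41×10⁻⁶×(2477⁴ − 271.1⁴).
T⁴ − T₀⁴ = 3.76447×10¹³ − 5.40155×10⁹ = 3.76393×10¹³ K⁴, so P_net = 2.99 W.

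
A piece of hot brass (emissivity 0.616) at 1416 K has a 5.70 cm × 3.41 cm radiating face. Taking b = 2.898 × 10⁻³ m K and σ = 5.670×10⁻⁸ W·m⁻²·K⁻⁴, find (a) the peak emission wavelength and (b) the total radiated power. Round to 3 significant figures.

λ_max ≈ 2.05×10³ nm; P ≈ 273 W

(a) λ_max = b/T = 2.898×10⁻³/1416 = 2.047×10⁻⁶ m = 2.05×10³ nm.
Area A = 0.0570 × 0.0341 = 1.9437×10⁻³ m².
(b) P = εσAT⁴ = 0.616×5.670×10⁻⁸×1.9437×10⁻³×(1416)⁴ = 273 W.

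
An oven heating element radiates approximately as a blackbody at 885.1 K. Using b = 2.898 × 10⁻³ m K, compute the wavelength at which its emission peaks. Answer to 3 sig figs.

Wien's displacement law: λ_max = b/T = (2.898×10⁻³ m·K)/(885.1 K) = 3.274×10⁻⁶ m.
That is 3.27 μm, in the infrared range.

λ_max ≈ 3.27 μm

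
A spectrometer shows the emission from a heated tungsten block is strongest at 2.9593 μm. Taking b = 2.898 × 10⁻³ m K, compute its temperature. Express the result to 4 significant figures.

T ≈ 979.3 K

Wien's law gives T = b/λ_max = (2.898×10⁻³ m·K)/(2.9593×10⁻⁶ m) = 979.3 K.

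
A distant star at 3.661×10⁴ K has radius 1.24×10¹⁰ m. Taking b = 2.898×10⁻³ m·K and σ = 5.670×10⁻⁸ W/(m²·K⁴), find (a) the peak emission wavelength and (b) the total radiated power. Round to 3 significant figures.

λ_max ≈ 79.2 nm; P ≈ 1.97×10³² W

(a) λ_max = b/T = 2.898×10⁻³/3.661×10⁴ = 7.916×10⁻⁸ m = 79.2 nm.
Surface area A = 4πR² = 4π(1.24×10¹⁰ m)² = 1.93221×10²¹ m².
(b) P = σAT⁴ = 5.670×10⁻⁸×1.93221×10²¹×(3.661×10⁴)⁴ = 1.97×10³² W.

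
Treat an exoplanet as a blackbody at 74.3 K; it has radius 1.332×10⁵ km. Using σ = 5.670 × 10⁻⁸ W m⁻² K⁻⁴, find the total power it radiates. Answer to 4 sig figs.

Surface area A = 4πR² = 4π(1.332×10⁸ m)² = 2.22956×10¹⁷ m².
P = σAT⁴ = 5.670×10⁻⁸ × 2.22956×10¹⁷ × (74.3)⁴ = 3.853×10¹⁷ W.

P ≈ 3.853×10¹⁷ W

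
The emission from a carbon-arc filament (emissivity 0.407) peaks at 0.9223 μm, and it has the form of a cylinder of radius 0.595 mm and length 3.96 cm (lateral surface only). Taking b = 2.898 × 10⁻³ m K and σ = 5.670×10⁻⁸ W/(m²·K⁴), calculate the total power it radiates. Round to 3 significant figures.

Wien's law: T = b/λ_max = 2.898×10⁻³/9.223×10⁻⁷ = 3142.14 K.
Lateral area A = 2πrL = 2π×5.95×10⁻⁴×0.0396 = 1.48044×10⁻⁴ m².
Then P = εσAT⁴ = 0.407×5.670×10⁻⁸×1.48044×10⁻⁴×(3142.14)⁴ = 333 W.

P ≈ 333 W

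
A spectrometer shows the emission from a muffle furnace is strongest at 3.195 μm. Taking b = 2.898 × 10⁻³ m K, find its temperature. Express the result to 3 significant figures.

Wien's law gives T = b/λ_max = (2.898×10⁻³ m·K)/(3.195×10⁻⁶ m) = 907 K.

T ≈ 907 K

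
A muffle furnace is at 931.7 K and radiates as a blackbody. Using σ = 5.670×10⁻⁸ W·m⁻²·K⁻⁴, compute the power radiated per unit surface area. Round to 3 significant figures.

I ≈ 4.27×10⁴ W/m²

Stefan–Boltzmann: I = σT⁴ = 5.670×10⁻⁸ × (931.7)⁴ = 4.27×10⁴ W/m².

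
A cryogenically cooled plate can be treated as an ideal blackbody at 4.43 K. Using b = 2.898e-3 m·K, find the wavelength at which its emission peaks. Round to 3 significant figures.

Wien's displacement law: λ_max = b/T = (2.898×10⁻³ m·K)/(4.43 K) = 6.542×10⁻⁴ m.
That is 6.54×10⁻⁴ m, in the infrared range.

λ_max ≈ 6.54×10⁻⁴ m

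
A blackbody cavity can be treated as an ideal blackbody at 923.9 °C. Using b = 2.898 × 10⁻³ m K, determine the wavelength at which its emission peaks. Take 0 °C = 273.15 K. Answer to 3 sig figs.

T = 923.9 °C + 273.15 = 1197.05 K.
Wien's displacement law: λ_max = b/T = (2.898×10⁻³ m·K)/(1197.05 K) = 2.421×10⁻⁶ m.
That is 2.42×10³ nm, in the infrared range.

λ_max ≈ 2.42×10³ nm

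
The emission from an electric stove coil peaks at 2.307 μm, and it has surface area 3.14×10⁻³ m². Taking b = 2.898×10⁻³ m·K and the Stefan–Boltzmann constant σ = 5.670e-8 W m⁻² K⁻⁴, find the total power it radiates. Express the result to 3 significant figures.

P ≈ 443 W

Wien's law: T = b/λ_max = 2.898×10⁻³/2.307×10⁻⁶ = 1256.18 K.
Area A = 3.14×10⁻³ m².
Then P = σAT⁴ = 5.670×10⁻⁸×3.14×10⁻³×(1256.18)⁴ = 443 W.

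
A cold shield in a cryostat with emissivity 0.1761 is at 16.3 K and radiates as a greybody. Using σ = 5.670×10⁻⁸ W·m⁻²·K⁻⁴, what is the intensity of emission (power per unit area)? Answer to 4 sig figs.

I ≈ 7.048×10⁻⁴ W/m²

Stefan–Boltzmann: I = εσT⁴ = 0.1761 × 5.670×10⁻⁸ × (16.3)⁴ = 7.048×10⁻⁴ W/m².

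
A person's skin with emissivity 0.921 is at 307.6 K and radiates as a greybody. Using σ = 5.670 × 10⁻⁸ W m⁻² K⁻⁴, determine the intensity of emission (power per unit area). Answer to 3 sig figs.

I ≈ 468 W/m²

Stefan–Boltzmann: I = εσT⁴ = 0.921 × 5.670×10⁻⁸ × (307.6)⁴ = 468 W/m².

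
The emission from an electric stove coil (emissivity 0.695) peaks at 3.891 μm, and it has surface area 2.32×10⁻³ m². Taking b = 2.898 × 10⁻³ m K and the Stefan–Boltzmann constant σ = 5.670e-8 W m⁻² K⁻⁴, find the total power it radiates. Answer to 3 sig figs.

P ≈ 28.1 W

Wien's law: T = b/λ_max = 2.898×10⁻³/3.891×10⁻⁶ = 744.796 K.
Area A = 2.32×10⁻³ m².
Then P = εσAT⁴ = 0.695×5.670×10⁻⁸×2.32×10⁻³×(744.796)⁴ = 28.1 W.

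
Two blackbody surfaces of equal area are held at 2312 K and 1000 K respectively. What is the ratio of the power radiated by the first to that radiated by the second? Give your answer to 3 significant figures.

With equal areas, P₁/P₂ = (T₁/T₂)⁴ = (2312/1000)⁴ = 28.6.

P₁/P₂ ≈ 28.6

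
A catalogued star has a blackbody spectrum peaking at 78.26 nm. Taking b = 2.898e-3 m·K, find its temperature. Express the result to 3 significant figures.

Wien's law gives T = b/λ_max = (2.898×10⁻³ m·K)/(7.826×10⁻⁸ m) = 3.70×10⁴ K.

T ≈ 3.70×10⁴ K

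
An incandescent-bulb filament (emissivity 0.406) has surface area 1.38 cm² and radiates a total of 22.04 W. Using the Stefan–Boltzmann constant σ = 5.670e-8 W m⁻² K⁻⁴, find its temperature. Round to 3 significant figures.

Area A = 1.38 cm² = 1.38×10⁻⁴ m².
P = εσAT⁴ ⇒ T = (P/(εσA))^(1/4) = (22.04/(0.406×5.670×10⁻⁸×1.38×10⁻⁴))^(1/4) = 1.62×10³ K.

T ≈ 1.62×10³ K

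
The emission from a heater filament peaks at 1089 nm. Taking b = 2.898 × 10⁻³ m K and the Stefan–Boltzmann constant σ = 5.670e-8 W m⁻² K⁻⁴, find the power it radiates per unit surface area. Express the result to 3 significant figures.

Wien's law: T = b/λ_max = 2.898×10⁻³/1.089×10⁻⁶ = 2661.16 K.
Then I = σT⁴ = 5.670×10⁻⁸×(2661.16)⁴ = 2.84×10⁶ W/m².

I ≈ 2.84×10⁶ W/m²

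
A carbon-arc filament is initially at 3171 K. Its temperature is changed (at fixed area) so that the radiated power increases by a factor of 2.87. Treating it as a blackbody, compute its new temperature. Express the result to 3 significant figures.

T₂ ≈ 4.13×10³ K

P ∝ T⁴, so T₂/T₁ = (P₂/P₁)^(1/4) = (2.87)^(1/4) = 1.30158.
T₂ = 3171 × 1.30158 = 4.13×10³ K.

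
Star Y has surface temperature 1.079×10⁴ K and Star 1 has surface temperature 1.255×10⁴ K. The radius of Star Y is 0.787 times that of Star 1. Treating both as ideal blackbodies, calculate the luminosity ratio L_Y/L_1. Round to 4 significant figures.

L ∝ R²T⁴, so L_Y/L_1 = (R_Y/R_1)²(T_Y/T_1)⁴ = (0.787)² × (1.079×10⁴/1.255×10⁴)⁴ = 0.619369 × 0.546400 = 0.3384.

L_Y/L_1 ≈ 0.3384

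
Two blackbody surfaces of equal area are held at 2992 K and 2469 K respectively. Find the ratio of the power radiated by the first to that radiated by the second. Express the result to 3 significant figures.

With equal areas, P₁/P₂ = (T₁/T₂)⁴ = (2992/2469)⁴ = 2.16.

P₁/P₂ ≈ 2.16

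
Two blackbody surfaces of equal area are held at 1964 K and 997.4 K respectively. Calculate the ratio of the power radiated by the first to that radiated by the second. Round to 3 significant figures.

P₁/P₂ ≈ 15.0

With equal areas, P₁/P₂ = (T₁/T₂)⁴ = (1964/997.4)⁴ = 15.0.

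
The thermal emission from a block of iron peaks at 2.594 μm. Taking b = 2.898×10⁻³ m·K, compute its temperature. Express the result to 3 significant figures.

Wien's law gives T = b/λ_max = (2.898×10⁻³ m·K)/(2.594×10⁻⁶ m) = 1.12×10³ K.

T ≈ 1.12×10³ K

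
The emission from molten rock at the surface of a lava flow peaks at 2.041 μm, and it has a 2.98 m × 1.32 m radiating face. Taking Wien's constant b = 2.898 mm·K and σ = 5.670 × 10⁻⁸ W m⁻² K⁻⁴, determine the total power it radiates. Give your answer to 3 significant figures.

P ≈ 9.07×10⁵ W

Wien's law: T = b/λ_max = 2.898×10⁻³/2.041×10⁻⁶ = 1419.89 K.
Area A = 2.98 × 1.32 = 3.9336 m².
Then P = σAT⁴ = 5.670×10⁻⁸×3.9336×(1419.89)⁴ = 9.07×10⁵ W.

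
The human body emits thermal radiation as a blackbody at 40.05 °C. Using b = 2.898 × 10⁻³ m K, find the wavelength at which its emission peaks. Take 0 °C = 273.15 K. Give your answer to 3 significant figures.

λ_max ≈ 9.25 μm

T = 40.05 °C + 273.15 = 313.20 K.
Wien's displacement law: λ_max = b/T = (2.898×10⁻³ m·K)/(313.20 K) = 9.253×10⁻⁶ m.
That is 9.25 μm, in the infrared range.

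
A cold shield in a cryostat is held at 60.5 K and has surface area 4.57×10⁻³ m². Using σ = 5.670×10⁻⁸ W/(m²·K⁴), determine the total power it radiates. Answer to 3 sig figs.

Area A = 4.57×10⁻³ m².
P = σAT⁴ = 5.670×10⁻⁸ × 4.57×10⁻³ × (60.5)⁴ = 3.47×10⁻³ W.

P ≈ 3.47×10⁻³ W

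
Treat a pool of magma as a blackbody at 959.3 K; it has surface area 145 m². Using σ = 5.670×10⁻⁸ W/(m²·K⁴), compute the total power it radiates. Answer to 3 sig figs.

P ≈ 6.96×10⁶ W

Area A = 145 m².
P = σAT⁴ = 5.670×10⁻⁸ × 145 × (959.3)⁴ = 6.96×10⁶ W.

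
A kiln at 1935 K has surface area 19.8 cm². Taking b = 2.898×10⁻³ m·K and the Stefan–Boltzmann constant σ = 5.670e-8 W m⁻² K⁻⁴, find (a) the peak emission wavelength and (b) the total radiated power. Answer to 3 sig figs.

(a) λ_max = b/T = 2.898×10⁻³/1935 = 1.498×10⁻⁶ m = 1.50 μm.
Area A = 19.8 cm² = 1.98×10⁻³ m².
(b) P = σAT⁴ = 5.670×10⁻⁸×1.98×10⁻³×(1935)⁴ = 1.57×10³ W.

λ_max ≈ 1.50 μm; P ≈ 1.57×10³ W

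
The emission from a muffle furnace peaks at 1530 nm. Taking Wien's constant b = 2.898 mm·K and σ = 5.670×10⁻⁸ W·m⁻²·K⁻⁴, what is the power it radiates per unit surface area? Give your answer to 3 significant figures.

I ≈ 7.30×10⁵ W/m²

Wien's law: T = b/λ_max = 2.898×10⁻³/1.530×10⁻⁶ = 1894.12 K.
Then I = σT⁴ = 5.670×10⁻⁸×(1894.12)⁴ = 7.30×10⁵ W/m².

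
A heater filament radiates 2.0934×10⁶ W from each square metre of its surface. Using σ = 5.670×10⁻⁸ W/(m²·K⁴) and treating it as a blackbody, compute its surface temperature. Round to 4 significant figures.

T ≈ 2465 K

I = σT⁴, so T = (I/σ)^(1/4) = (2.0934×10⁶/(5.670×10⁻⁸))^(1/4) = 2465 K.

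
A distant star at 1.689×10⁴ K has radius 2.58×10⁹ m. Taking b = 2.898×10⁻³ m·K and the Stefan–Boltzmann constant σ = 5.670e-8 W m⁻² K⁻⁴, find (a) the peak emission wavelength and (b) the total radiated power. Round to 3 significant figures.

(a) λ_max = b/T = 2.898×10⁻³/1.689×10⁴ = 1.716×10⁻⁷ m = 172 nm.
Surface area A = 4πR² = 4π(2.58×10⁹ m)² = 8.36468×10¹⁹ m².
(b) P = σAT⁴ = 5.670×10⁻⁸×8.36468×10¹⁹×(1.689×10⁴)⁴ = 3.86×10²⁹ W.

λ_max ≈ 172 nm; P ≈ 3.86×10²⁹ W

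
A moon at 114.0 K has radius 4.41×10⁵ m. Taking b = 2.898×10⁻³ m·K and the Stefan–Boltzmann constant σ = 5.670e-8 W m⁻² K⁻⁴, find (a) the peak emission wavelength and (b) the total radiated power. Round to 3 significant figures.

λ_max ≈ 25.4 μm; P ≈ 2.34×10¹³ W

(a) λ_max = b/T = 2.898×10⁻³/114.0 = 2.542×10⁻⁵ m = 25.4 μm.
Surface area A = 4πR² = 4π(4.41×10⁵ m)² = 2.44392×10¹² m².
(b) P = σAT⁴ = 5.670×10⁻⁸×2.44392×10¹²×(114.0)⁴ = 2.34×10¹³ W.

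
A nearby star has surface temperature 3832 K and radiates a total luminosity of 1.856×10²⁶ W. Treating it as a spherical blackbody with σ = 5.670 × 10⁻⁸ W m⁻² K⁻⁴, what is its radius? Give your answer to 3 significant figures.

R ≈ 1.10×10⁹ m

L = 4πR²σT⁴ ⇒ R = √(L/(4πσT⁴)).
σT⁴ = 1.22260×10⁷ W/m², so R = √(1.856×10²⁶/(4π×1.22260×10⁷)) = 1.10×10⁹ m.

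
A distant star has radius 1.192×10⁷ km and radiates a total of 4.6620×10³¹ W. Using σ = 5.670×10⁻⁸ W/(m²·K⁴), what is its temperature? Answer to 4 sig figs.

Surface area A = 4πR² = 4π(1.192×10¹⁰ m)² = 1.78551×10²¹ m².
P = σAT⁴ ⇒ T = (P/(σA))^(1/4) = (4.6620×10³¹/(5.670×10⁻⁸×1.78551×10²¹))^(1/4) = 2.605×10⁴ K.

T ≈ 2.605×10⁴ K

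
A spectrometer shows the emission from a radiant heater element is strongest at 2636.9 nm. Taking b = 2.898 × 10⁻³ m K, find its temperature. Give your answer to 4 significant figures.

Wien's law gives T = b/λ_max = (2.898×10⁻³ m·K)/(2.6369×10⁻⁶ m) = 1099 K.

T ≈ 1099 K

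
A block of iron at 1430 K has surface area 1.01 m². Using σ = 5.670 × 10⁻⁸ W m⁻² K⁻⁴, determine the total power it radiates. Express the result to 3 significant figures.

P ≈ 2.39×10⁵ W

Area A = 1.01 m².
P = σAT⁴ = 5.670×10⁻⁸ × 1.01 × (1430)⁴ = 2.39×10⁵ W.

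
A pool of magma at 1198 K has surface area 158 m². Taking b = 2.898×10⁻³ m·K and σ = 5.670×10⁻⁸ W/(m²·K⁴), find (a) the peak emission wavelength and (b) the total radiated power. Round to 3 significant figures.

λ_max ≈ 2.42 μm; P ≈ 1.85×10⁷ W

(a) λ_max = b/T = 2.898×10⁻³/1198 = 2.419×10⁻⁶ m = 2.42 μm.
Area A = 158 m².
(b) P = σAT⁴ = 5.670×10⁻⁸×158×(1198)⁴ = 1.85×10⁷ W.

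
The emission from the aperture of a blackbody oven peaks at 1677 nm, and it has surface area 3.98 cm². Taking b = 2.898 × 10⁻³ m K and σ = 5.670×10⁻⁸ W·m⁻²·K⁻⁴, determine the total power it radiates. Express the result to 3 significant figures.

Wien's law: T = b/λ_max = 2.898×10⁻³/1.677×10⁻⁶ = 1728.09 K.
Area A = 3.98 cm² = 3.98×10⁻⁴ m².
Then P = σAT⁴ = 5.670×10⁻⁸×3.98×10⁻⁴×(1728.09)⁴ = 201 W.

P ≈ 201 W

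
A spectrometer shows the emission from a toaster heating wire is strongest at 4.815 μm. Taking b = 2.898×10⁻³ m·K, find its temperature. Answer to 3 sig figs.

T ≈ 602 K

Wien's law gives T = b/λ_max = (2.898×10⁻³ m·K)/(4.815×10⁻⁶ m) = 602 K.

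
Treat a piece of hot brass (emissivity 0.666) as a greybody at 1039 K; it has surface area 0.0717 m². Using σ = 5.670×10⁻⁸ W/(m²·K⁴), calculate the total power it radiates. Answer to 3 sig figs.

P ≈ 3.16×10³ W

Area A = 0.0717 m².
P = εσAT⁴ = 0.666 × 5.670×10⁻⁸ × 0.0717 × (1039)⁴ = 3.16×10³ W.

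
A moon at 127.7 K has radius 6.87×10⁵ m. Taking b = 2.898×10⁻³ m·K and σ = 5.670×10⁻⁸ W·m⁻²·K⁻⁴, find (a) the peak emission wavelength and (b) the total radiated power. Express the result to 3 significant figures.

(a) λ_max = b/T = 2.898×10⁻³/127.7 = 2.269×10⁻⁵ m = 22.7 μm.
Surface area A = 4πR² = 4π(6.87×10⁵ m)² = 5.93094×10¹² m².
(b) P = σAT⁴ = 5.670×10⁻⁸×5.93094×10¹²×(127.7)⁴ = 8.94×10¹³ W.

λ_max ≈ 22.7 μm; P ≈ 8.94×10¹³ W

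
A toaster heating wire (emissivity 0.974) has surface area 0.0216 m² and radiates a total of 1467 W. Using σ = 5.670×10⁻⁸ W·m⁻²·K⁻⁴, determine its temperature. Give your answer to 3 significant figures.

T ≈ 1.05×10³ K

Area A = 0.0216 m².
P = εσAT⁴ ⇒ T = (P/(εσA))^(1/4) = (1467/(0.974×5.670×10⁻⁸×0.0216))^(1/4) = 1.05×10³ K.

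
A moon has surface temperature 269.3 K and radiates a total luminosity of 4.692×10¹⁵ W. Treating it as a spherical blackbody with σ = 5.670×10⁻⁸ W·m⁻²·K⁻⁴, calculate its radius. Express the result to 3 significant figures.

R ≈ 1.12×10⁶ m

L = 4πR²σT⁴ ⇒ R = √(L/(4πσT⁴)).
σT⁴ = 298.214 W/m², so R = √(4.692×10¹⁵/(4π×298.214)) = 1.12×10⁶ m.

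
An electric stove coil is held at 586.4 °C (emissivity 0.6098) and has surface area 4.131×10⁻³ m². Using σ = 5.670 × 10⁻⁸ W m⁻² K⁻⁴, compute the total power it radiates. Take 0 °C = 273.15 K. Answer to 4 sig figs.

T = 586.4 °C + 273.15 = 859.55 K.
Area A = 4.131×10⁻³ m².
P = εσAT⁴ = 0.6098 × 5.670×10⁻⁸ × 4.131×10⁻³ × (859.55)⁴ = 77.97 W.

P ≈ 77.97 W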